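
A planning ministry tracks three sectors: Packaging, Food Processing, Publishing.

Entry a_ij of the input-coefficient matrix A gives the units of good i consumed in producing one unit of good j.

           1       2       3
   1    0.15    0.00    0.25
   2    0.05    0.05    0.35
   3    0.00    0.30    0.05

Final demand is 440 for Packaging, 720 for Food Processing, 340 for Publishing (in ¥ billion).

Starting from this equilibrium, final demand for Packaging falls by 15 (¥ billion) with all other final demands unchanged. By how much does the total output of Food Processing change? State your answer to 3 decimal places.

I − A =
  [   0.85     0.00    -0.25]
  [  -0.05     0.95    -0.35]
  [   0.00    -0.30     0.95]
Cofactors of I−A, C_ij = (−1)^(i+j)·(minor ij) (rows/columns in the sector order above):
  C_11 = (0.95)(0.95) − (-0.35)(-0.30) = 0.7975
  C_12 = −[(-0.05)(0.95) − (-0.35)(0.00)] = 0.0475
  C_13 = (-0.05)(-0.30) − (0.95)(0.00) = 0.0150
  C_21 = −[(0.00)(0.95) − (-0.25)(-0.30)] = 0.0750
  C_22 = (0.85)(0.95) − (-0.25)(0.00) = 0.8075
  C_23 = −[(0.85)(-0.30) − (0.00)(0.00)] = 0.2550
  C_31 = (0.00)(-0.35) − (-0.25)(0.95) = 0.2375
  C_32 = −[(0.85)(-0.35) − (-0.25)(-0.05)] = 0.3100
  C_33 = (0.85)(0.95) − (0.00)(-0.05) = 0.8075
det(I−A) = Σ_j (I−A)_1j·C_1j = (0.85)(0.7975) + (0.00)(0.0475) + (-0.25)(0.0150) = 0.674125
adj(I−A) = Cᵀ =
  [ 0.7975   0.0750   0.2375]
  [ 0.0475   0.8075   0.3100]
  [ 0.0150   0.2550   0.8075]
(I − A)⁻¹ = adj(I−A) / det(I−A) ≈
  [   1.1830     0.1113     0.3523]
  [   0.0705     1.1978     0.4599]
  [   0.0223     0.3783     1.1978]
Δx = (I − A)⁻¹ Δd with Δd having -15 in the Packaging component and 0 elsewhere.
So Δx_2 = L_21 · (-15), where L_21 = adj(I−A)_21 / det(I−A) = 0.0475 / 0.674125.
Δx_2 = 0.0475 × (-15) / 0.674125 = -0.7125 / 0.674125 ≈ -1.057.

Δx_2 = -1.057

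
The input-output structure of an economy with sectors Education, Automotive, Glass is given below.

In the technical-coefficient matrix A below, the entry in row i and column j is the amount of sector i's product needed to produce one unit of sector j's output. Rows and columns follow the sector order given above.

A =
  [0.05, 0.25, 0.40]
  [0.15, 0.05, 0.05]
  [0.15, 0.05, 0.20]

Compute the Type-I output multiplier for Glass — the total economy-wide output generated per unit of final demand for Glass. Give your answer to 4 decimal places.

I − A =
  [   0.95    -0.25    -0.40]
  [  -0.15     0.95    -0.05]
  [  -0.15    -0.05     0.80]
Cofactors of I−A, C_ij = (−1)^(i+j)·(minor ij) (rows/columns in the sector order above):
  C_11 = (0.95)(0.80) − (-0.05)(-0.05) = 0.7575
  C_12 = −[(-0.15)(0.80) − (-0.05)(-0.15)] = 0.1275
  C_13 = (-0.15)(-0.05) − (0.95)(-0.15) = 0.1500
  C_21 = −[(-0.25)(0.80) − (-0.40)(-0.05)] = 0.2200
  C_22 = (0.95)(0.80) − (-0.40)(-0.15) = 0.7000
  C_23 = −[(0.95)(-0.05) − (-0.25)(-0.15)] = 0.0850
  C_31 = (-0.25)(-0.05) − (-0.40)(0.95) = 0.3925
  C_32 = −[(0.95)(-0.05) − (-0.40)(-0.15)] = 0.1075
  C_33 = (0.95)(0.95) − (-0.25)(-0.15) = 0.8650
det(I−A) = Σ_j (I−A)_1j·C_1j = (0.95)(0.7575) + (-0.25)(0.1275) + (-0.40)(0.1500) = 0.62775
adj(I−A) = Cᵀ =
  [ 0.7575   0.2200   0.3925]
  [ 0.1275   0.7000   0.1075]
  [ 0.1500   0.0850   0.8650]
(I − A)⁻¹ = adj(I−A) / det(I−A) ≈
  [   1.20669     0.35046     0.62525]
  [   0.20311     1.11509     0.17125]
  [   0.23895     0.13540     1.37794]
The output multiplier for sector j is the column-j sum of the Leontief inverse (I − A)⁻¹ = adj(I−A) / det(I−A).
Column 3 of adj(I−A): (0.3925, 0.1075, 0.8650); det(I−A) = 0.62775.
m_3 = (0.3925 + 0.1075 + 0.8650) / 0.62775 = 1.365 / 0.62775 ≈ 2.1744.

m_3 = 2.1744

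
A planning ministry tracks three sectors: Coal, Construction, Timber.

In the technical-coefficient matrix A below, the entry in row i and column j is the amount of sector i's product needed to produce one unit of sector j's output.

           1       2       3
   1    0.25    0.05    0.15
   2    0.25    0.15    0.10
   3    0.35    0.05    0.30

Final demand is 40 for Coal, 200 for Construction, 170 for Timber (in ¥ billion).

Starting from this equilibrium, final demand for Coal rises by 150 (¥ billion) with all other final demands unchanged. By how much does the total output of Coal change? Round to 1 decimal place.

Δx_1 = 229.6

I − A =
  [   0.75    -0.05    -0.15]
  [  -0.25     0.85    -0.10]
  [  -0.35    -0.05     0.70]
Cofactors of I−A, C_ij = (−1)^(i+j)·(minor ij) (rows/columns in the sector order above):
  C_11 = (0.85)(0.70) − (-0.10)(-0.05) = 0.5900
  C_12 = −[(-0.25)(0.70) − (-0.10)(-0.35)] = 0.2100
  C_13 = (-0.25)(-0.05) − (0.85)(-0.35) = 0.3100
  C_21 = −[(-0.05)(0.70) − (-0.15)(-0.05)] = 0.0425
  C_22 = (0.75)(0.70) − (-0.15)(-0.35) = 0.4725
  C_23 = −[(0.75)(-0.05) − (-0.05)(-0.35)] = 0.0550
  C_31 = (-0.05)(-0.10) − (-0.15)(0.85) = 0.1325
  C_32 = −[(0.75)(-0.10) − (-0.15)(-0.25)] = 0.1125
  C_33 = (0.75)(0.85) − (-0.05)(-0.25) = 0.6250
det(I−A) = Σ_j (I−A)_1j·C_1j = (0.75)(0.5900) + (-0.05)(0.2100) + (-0.15)(0.3100) = 0.3855
adj(I−A) = Cᵀ =
  [ 0.5900   0.0425   0.1325]
  [ 0.2100   0.4725   0.1125]
  [ 0.3100   0.0550   0.6250]
(I − A)⁻¹ = adj(I−A) / det(I−A) ≈
  [   1.5305     0.1102     0.3437]
  [   0.5447     1.2257     0.2918]
  [   0.8042     0.1427     1.6213]
Δx = (I − A)⁻¹ Δd with Δd having +150 in the Coal component and 0 elsewhere.
So Δx_1 = L_11 · (+150), where L_11 = adj(I−A)_11 / det(I−A) = 0.5900 / 0.3855.
Δx_1 = 0.5900 × (+150) / 0.3855 = 88.50 / 0.3855 ≈ 229.6.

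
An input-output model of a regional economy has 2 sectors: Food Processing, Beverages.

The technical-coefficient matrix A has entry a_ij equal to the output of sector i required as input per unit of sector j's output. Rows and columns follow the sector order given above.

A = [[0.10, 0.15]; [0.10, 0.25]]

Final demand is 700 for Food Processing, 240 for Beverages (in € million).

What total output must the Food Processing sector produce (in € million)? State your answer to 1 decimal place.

I − A =
  [   0.90    -0.15]
  [  -0.10     0.75]
det(I−A) = (0.90)(0.75) − (-0.15)(-0.10) = 0.6600
adj(I−A) = [[0.75, 0.15], [0.10, 0.90]]
(I − A)⁻¹ = adj(I−A) / det(I−A) ≈
  [   1.1364     0.2273]
  [   0.1515     1.3636]
x = (I − A)⁻¹ d = adj(I−A)·d / det(I−A), with det(I−A) = 0.6600:
  x_1 = (0.75·700 + 0.15·240) / 0.6600 = 561.00 / 0.6600 = 850.0
  x_2 = (0.10·700 + 0.90·240) / 0.6600 = 286.00 / 0.6600 ≈ 433.3

x_1 = 850.0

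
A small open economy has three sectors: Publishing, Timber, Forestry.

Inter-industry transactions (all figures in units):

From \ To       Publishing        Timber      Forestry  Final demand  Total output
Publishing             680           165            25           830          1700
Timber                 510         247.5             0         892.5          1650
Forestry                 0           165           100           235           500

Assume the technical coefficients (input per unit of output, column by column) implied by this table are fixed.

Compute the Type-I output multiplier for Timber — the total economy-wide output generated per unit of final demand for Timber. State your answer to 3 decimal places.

m_2 = 1.634

Technical coefficients a_ij = z_ij / X_j:
  a_11 = 680/1700 = 0.40, a_21 = 510/1700 = 0.30, a_31 = 0/1700 = 0.00
  a_12 = 165/1650 = 0.10, a_22 = 247.5/1650 = 0.15, a_32 = 165/1650 = 0.10
  a_13 = 25/500 = 0.05, a_23 = 0/500 = 0.00, a_33 = 100/500 = 0.20
I − A =
  [   0.60    -0.10    -0.05]
  [  -0.30     0.85     0.00]
  [   0.00    -0.10     0.80]
Cofactors of I−A, C_ij = (−1)^(i+j)·(minor ij) (rows/columns in the sector order above):
  C_11 = (0.85)(0.80) − (0.00)(-0.10) = 0.6800
  C_12 = −[(-0.30)(0.80) − (0.00)(0.00)] = 0.2400
  C_13 = (-0.30)(-0.10) − (0.85)(0.00) = 0.0300
  C_21 = −[(-0.10)(0.80) − (-0.05)(-0.10)] = 0.0850
  C_22 = (0.60)(0.80) − (-0.05)(0.00) = 0.4800
  C_23 = −[(0.60)(-0.10) − (-0.10)(0.00)] = 0.0600
  C_31 = (-0.10)(0.00) − (-0.05)(0.85) = 0.0425
  C_32 = −[(0.60)(0.00) − (-0.05)(-0.30)] = 0.0150
  C_33 = (0.60)(0.85) − (-0.10)(-0.30) = 0.4800
det(I−A) = Σ_j (I−A)_1j·C_1j = (0.60)(0.6800) + (-0.10)(0.2400) + (-0.05)(0.0300) = 0.3825
adj(I−A) = Cᵀ =
  [ 0.6800   0.0850   0.0425]
  [ 0.2400   0.4800   0.0150]
  [ 0.0300   0.0600   0.4800]
(I − A)⁻¹ = adj(I−A) / det(I−A) ≈
  [   1.7778     0.2222     0.1111]
  [   0.6275     1.2549     0.0392]
  [   0.0784     0.1569     1.2549]
The output multiplier for sector j is the column-j sum of the Leontief inverse (I − A)⁻¹ = adj(I−A) / det(I−A).
Column 2 of adj(I−A): (0.0850, 0.4800, 0.0600); det(I−A) = 0.3825.
m_2 = (0.0850 + 0.4800 + 0.0600) / 0.3825 = 0.625 / 0.3825 ≈ 1.634.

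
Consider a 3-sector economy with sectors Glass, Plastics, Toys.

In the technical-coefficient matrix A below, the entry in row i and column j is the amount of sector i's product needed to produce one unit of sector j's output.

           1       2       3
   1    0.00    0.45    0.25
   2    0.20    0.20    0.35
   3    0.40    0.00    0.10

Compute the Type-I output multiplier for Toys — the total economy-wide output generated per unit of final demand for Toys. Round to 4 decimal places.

m_3 = 2.9587

I − A =
  [   1.00    -0.45    -0.25]
  [  -0.20     0.80    -0.35]
  [  -0.40     0.00     0.90]
Cofactors of I−A, C_ij = (−1)^(i+j)·(minor ij) (rows/columns in the sector order above):
  C_11 = (0.80)(0.90) − (-0.35)(0.00) = 0.7200
  C_12 = −[(-0.20)(0.90) − (-0.35)(-0.40)] = 0.3200
  C_13 = (-0.20)(0.00) − (0.80)(-0.40) = 0.3200
  C_21 = −[(-0.45)(0.90) − (-0.25)(0.00)] = 0.4050
  C_22 = (1.00)(0.90) − (-0.25)(-0.40) = 0.8000
  C_23 = −[(1.00)(0.00) − (-0.45)(-0.40)] = 0.1800
  C_31 = (-0.45)(-0.35) − (-0.25)(0.80) = 0.3575
  C_32 = −[(1.00)(-0.35) − (-0.25)(-0.20)] = 0.4000
  C_33 = (1.00)(0.80) − (-0.45)(-0.20) = 0.7100
det(I−A) = Σ_j (I−A)_1j·C_1j = (1.00)(0.7200) + (-0.45)(0.3200) + (-0.25)(0.3200) = 0.4960
adj(I−A) = Cᵀ =
  [ 0.7200   0.4050   0.3575]
  [ 0.3200   0.8000   0.4000]
  [ 0.3200   0.1800   0.7100]
(I − A)⁻¹ = adj(I−A) / det(I−A) ≈
  [   1.45161     0.81653     0.72077]
  [   0.64516     1.61290     0.80645]
  [   0.64516     0.36290     1.43145]
The output multiplier for sector j is the column-j sum of the Leontief inverse (I − A)⁻¹ = adj(I−A) / det(I−A).
Column 3 of adj(I−A): (0.3575, 0.4000, 0.7100); det(I−A) = 0.4960.
m_3 = (0.3575 + 0.4000 + 0.7100) / 0.4960 = 1.4675 / 0.4960 ≈ 2.9587.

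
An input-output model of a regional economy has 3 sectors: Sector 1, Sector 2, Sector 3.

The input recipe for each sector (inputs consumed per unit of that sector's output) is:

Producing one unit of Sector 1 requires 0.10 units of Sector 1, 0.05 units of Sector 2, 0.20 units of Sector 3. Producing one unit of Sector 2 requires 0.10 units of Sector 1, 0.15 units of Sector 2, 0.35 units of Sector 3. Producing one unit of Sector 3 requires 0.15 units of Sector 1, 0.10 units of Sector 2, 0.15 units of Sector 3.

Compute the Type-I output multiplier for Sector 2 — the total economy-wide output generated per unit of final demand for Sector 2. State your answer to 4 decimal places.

m_2 = 2.0663

I − A =
  [   0.90    -0.10    -0.15]
  [  -0.05     0.85    -0.10]
  [  -0.20    -0.35     0.85]
Cofactors of I−A, C_ij = (−1)^(i+j)·(minor ij) (rows/columns in the sector order above):
  C_11 = (0.85)(0.85) − (-0.10)(-0.35) = 0.6875
  C_12 = −[(-0.05)(0.85) − (-0.10)(-0.20)] = 0.0625
  C_13 = (-0.05)(-0.35) − (0.85)(-0.20) = 0.1875
  C_21 = −[(-0.10)(0.85) − (-0.15)(-0.35)] = 0.1375
  C_22 = (0.90)(0.85) − (-0.15)(-0.20) = 0.7350
  C_23 = −[(0.90)(-0.35) − (-0.10)(-0.20)] = 0.3350
  C_31 = (-0.10)(-0.10) − (-0.15)(0.85) = 0.1375
  C_32 = −[(0.90)(-0.10) − (-0.15)(-0.05)] = 0.0975
  C_33 = (0.90)(0.85) − (-0.10)(-0.05) = 0.7600
det(I−A) = Σ_j (I−A)_1j·C_1j = (0.90)(0.6875) + (-0.10)(0.0625) + (-0.15)(0.1875) = 0.584375
adj(I−A) = Cᵀ =
  [ 0.6875   0.1375   0.1375]
  [ 0.0625   0.7350   0.0975]
  [ 0.1875   0.3350   0.7600]
(I − A)⁻¹ = adj(I−A) / det(I−A) ≈
  [   1.17647     0.23529     0.23529]
  [   0.10695     1.25775     0.16684]
  [   0.32086     0.57326     1.30053]
The output multiplier for sector j is the column-j sum of the Leontief inverse (I − A)⁻¹ = adj(I−A) / det(I−A).
Column 2 of adj(I−A): (0.1375, 0.7350, 0.3350); det(I−A) = 0.584375.
m_2 = (0.1375 + 0.7350 + 0.3350) / 0.584375 = 1.2075 / 0.584375 ≈ 2.0663.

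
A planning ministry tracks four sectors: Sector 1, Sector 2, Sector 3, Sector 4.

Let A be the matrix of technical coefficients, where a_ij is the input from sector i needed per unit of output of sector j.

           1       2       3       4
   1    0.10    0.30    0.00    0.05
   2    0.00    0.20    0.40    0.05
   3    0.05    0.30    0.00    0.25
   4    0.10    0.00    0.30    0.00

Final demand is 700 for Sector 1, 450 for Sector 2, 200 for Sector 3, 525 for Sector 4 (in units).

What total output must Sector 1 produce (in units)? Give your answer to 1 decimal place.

I − A =
  [   0.90    -0.30     0.00    -0.05]
  [   0.00     0.80    -0.40    -0.05]
  [  -0.05    -0.30     1.00    -0.25]
  [  -0.10     0.00    -0.30     1.00]
Compute the cofactors C_ij = (−1)^(i+j)·(3×3 minor ij) of I−A; the adjugate is their transpose:
adj(I−A) = Cᵀ =
  [ 0.61550   0.28200   0.13650   0.07900]
  [ 0.03575   0.82675   0.37150   0.13600]
  [ 0.06150   0.29100   0.71450   0.19625]
  [ 0.08000   0.11550   0.22800   0.60600]
det(I−A) = Σ_j (I−A)_1j·C_1j = (0.90)(0.61550) + (-0.30)(0.03575) + (0.00)(0.06150) + (-0.05)(0.08000) = 0.539225
(I − A)⁻¹ = adj(I−A) / det(I−A) ≈
  [   1.1415     0.5230     0.2531     0.1465]
  [   0.0663     1.5332     0.6890     0.2522]
  [   0.1141     0.5397     1.3250     0.3639]
  [   0.1484     0.2142     0.4228     1.1238]
x = (I − A)⁻¹ d = adj(I−A)·d / det(I−A), with det(I−A) = 0.539225:
  x_1 = (0.61550·700 + 0.28200·450 + 0.13650·200 + 0.07900·525) / 0.539225 = 626.525 / 0.539225 ≈ 1161.9
  x_2 = (0.03575·700 + 0.82675·450 + 0.37150·200 + 0.13600·525) / 0.539225 = 542.7625 / 0.539225 ≈ 1006.6
  x_3 = (0.06150·700 + 0.29100·450 + 0.71450·200 + 0.19625·525) / 0.539225 = 419.93125 / 0.539225 ≈ 778.8
  x_4 = (0.08000·700 + 0.11550·450 + 0.22800·200 + 0.60600·525) / 0.539225 = 471.725 / 0.539225 ≈ 874.8

x_1 = 1161.9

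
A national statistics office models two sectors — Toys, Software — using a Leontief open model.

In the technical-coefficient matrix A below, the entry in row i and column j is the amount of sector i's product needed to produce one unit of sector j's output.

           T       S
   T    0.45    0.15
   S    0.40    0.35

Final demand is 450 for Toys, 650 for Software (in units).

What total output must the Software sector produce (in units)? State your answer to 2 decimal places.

x_S = 1806.72

I − A =
  [   0.55    -0.15]
  [  -0.40     0.65]
det(I−A) = (0.55)(0.65) − (-0.15)(-0.40) = 0.2975
adj(I−A) = [[0.65, 0.15], [0.40, 0.55]]
(I − A)⁻¹ = adj(I−A) / det(I−A) ≈
  [   2.1849     0.5042]
  [   1.3445     1.8487]
x = (I − A)⁻¹ d = adj(I−A)·d / det(I−A), with det(I−A) = 0.2975:
  x_T = (0.65·450 + 0.15·650) / 0.2975 = 390.00 / 0.2975 ≈ 1310.92
  x_S = (0.40·450 + 0.55·650) / 0.2975 = 537.50 / 0.2975 ≈ 1806.72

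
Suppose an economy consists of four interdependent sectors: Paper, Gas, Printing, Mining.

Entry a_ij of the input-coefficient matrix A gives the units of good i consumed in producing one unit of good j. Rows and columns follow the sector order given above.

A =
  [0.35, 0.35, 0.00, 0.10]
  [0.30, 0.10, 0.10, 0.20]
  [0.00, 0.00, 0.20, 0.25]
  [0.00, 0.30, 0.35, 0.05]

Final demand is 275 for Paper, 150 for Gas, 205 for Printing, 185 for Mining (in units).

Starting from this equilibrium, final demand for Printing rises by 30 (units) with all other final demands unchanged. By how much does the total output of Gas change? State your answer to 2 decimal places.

I − A =
  [   0.65    -0.35     0.00    -0.10]
  [  -0.30     0.90    -0.10    -0.20]
  [   0.00     0.00     0.80    -0.25]
  [   0.00    -0.30    -0.35     0.95]
Compute the cofactors C_ij = (−1)^(i+j)·(3×3 minor ij) of I−A; the adjugate is their transpose:
adj(I−A) = Cᵀ =
  [ 0.549750   0.259375   0.092250   0.136750]
  [ 0.201750   0.437125   0.117750   0.144250]
  [ 0.022500   0.048750   0.408000   0.120000]
  [ 0.072000   0.156000   0.187500   0.384000]
det(I−A) = Σ_j (I−A)_1j·C_1j = (0.65)(0.549750) + (-0.35)(0.201750) + (0.00)(0.022500) + (-0.10)(0.072000) = 0.279525
(I − A)⁻¹ = adj(I−A) / det(I−A) ≈
  [   1.9667     0.9279     0.3300     0.4892]
  [   0.7218     1.5638     0.4213     0.5161]
  [   0.0805     0.1744     1.4596     0.4293]
  [   0.2576     0.5581     0.6708     1.3738]
Δx = (I − A)⁻¹ Δd with Δd having +30 in the Printing component and 0 elsewhere.
So Δx_2 = L_23 · (+30), where L_23 = adj(I−A)_23 / det(I−A) = 0.117750 / 0.279525.
Δx_2 = 0.117750 × (+30) / 0.279525 = 3.5325 / 0.279525 ≈ 12.64.

Δx_2 = 12.64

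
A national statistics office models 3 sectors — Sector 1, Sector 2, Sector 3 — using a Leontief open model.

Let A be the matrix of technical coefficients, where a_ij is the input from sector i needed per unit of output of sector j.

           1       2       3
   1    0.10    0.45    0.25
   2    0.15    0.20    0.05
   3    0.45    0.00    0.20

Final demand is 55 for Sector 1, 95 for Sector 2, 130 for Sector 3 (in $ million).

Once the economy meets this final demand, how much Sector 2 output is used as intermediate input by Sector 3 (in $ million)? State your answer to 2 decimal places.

I − A =
  [   0.90    -0.45    -0.25]
  [  -0.15     0.80    -0.05]
  [  -0.45     0.00     0.80]
Cofactors of I−A, C_ij = (−1)^(i+j)·(minor ij) (rows/columns in the sector order above):
  C_11 = (0.80)(0.80) − (-0.05)(0.00) = 0.6400
  C_12 = −[(-0.15)(0.80) − (-0.05)(-0.45)] = 0.1425
  C_13 = (-0.15)(0.00) − (0.80)(-0.45) = 0.3600
  C_21 = −[(-0.45)(0.80) − (-0.25)(0.00)] = 0.3600
  C_22 = (0.90)(0.80) − (-0.25)(-0.45) = 0.6075
  C_23 = −[(0.90)(0.00) − (-0.45)(-0.45)] = 0.2025
  C_31 = (-0.45)(-0.05) − (-0.25)(0.80) = 0.2225
  C_32 = −[(0.90)(-0.05) − (-0.25)(-0.15)] = 0.0825
  C_33 = (0.90)(0.80) − (-0.45)(-0.15) = 0.6525
det(I−A) = Σ_j (I−A)_1j·C_1j = (0.90)(0.6400) + (-0.45)(0.1425) + (-0.25)(0.3600) = 0.421875
adj(I−A) = Cᵀ =
  [ 0.6400   0.3600   0.2225]
  [ 0.1425   0.6075   0.0825]
  [ 0.3600   0.2025   0.6525]
(I − A)⁻¹ = adj(I−A) / det(I−A) ≈
  [   1.5170     0.8533     0.5274]
  [   0.3378     1.4400     0.1956]
  [   0.8533     0.4800     1.5467]
First solve x = (I − A)⁻¹ d = adj(I−A)·d / det(I−A); in particular x_3 = (0.3600·55 + 0.2025·95 + 0.6525·130) / 0.421875 = 123.8625 / 0.421875 = 293.6000.
Intermediate flow from 2 to 3: z_23 = a_23 · x_3 = 0.05 × 123.8625 / 0.421875 = 6.193125 / 0.421875 = 14.68.

z_23 = 14.68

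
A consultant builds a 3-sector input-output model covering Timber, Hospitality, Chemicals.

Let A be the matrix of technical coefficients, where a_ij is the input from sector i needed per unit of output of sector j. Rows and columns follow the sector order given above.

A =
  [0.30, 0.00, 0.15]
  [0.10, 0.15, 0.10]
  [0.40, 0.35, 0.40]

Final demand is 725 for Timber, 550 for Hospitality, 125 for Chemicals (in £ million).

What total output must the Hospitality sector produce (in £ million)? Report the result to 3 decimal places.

I − A =
  [   0.70     0.00    -0.15]
  [  -0.10     0.85    -0.10]
  [  -0.40    -0.35     0.60]
Cofactors of I−A, C_ij = (−1)^(i+j)·(minor ij) (rows/columns in the sector order above):
  C_11 = (0.85)(0.60) − (-0.10)(-0.35) = 0.4750
  C_12 = −[(-0.10)(0.60) − (-0.10)(-0.40)] = 0.1000
  C_13 = (-0.10)(-0.35) − (0.85)(-0.40) = 0.3750
  C_21 = −[(0.00)(0.60) − (-0.15)(-0.35)] = 0.0525
  C_22 = (0.70)(0.60) − (-0.15)(-0.40) = 0.3600
  C_23 = −[(0.70)(-0.35) − (0.00)(-0.40)] = 0.2450
  C_31 = (0.00)(-0.10) − (-0.15)(0.85) = 0.1275
  C_32 = −[(0.70)(-0.10) − (-0.15)(-0.10)] = 0.0850
  C_33 = (0.70)(0.85) − (0.00)(-0.10) = 0.5950
det(I−A) = Σ_j (I−A)_1j·C_1j = (0.70)(0.4750) + (0.00)(0.1000) + (-0.15)(0.3750) = 0.27625
adj(I−A) = Cᵀ =
  [ 0.4750   0.0525   0.1275]
  [ 0.1000   0.3600   0.0850]
  [ 0.3750   0.2450   0.5950]
(I − A)⁻¹ = adj(I−A) / det(I−A) ≈
  [   1.7195     0.1900     0.4615]
  [   0.3620     1.3032     0.3077]
  [   1.3575     0.8869     2.1538]
x = (I − A)⁻¹ d = adj(I−A)·d / det(I−A), with det(I−A) = 0.27625:
  x_T = (0.4750·725 + 0.0525·550 + 0.1275·125) / 0.27625 = 389.1875 / 0.27625 ≈ 1408.824
  x_H = (0.1000·725 + 0.3600·550 + 0.0850·125) / 0.27625 = 281.125 / 0.27625 ≈ 1017.647
  x_C = (0.3750·725 + 0.2450·550 + 0.5950·125) / 0.27625 = 481.00 / 0.27625 ≈ 1741.176

x_H = 1017.647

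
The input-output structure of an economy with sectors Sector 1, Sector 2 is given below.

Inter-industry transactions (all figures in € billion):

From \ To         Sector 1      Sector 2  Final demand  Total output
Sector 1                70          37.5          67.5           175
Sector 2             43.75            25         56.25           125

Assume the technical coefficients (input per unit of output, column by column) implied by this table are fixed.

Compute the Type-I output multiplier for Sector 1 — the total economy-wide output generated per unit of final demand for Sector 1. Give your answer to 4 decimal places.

Technical coefficients a_ij = z_ij / X_j:
  a_11 = 70/175 = 0.40, a_21 = 43.75/175 = 0.25
  a_12 = 37.5/125 = 0.30, a_22 = 25/125 = 0.20
I − A =
  [   0.60    -0.30]
  [  -0.25     0.80]
det(I−A) = (0.60)(0.80) − (-0.30)(-0.25) = 0.4050
adj(I−A) = [[0.80, 0.30], [0.25, 0.60]]
(I − A)⁻¹ = adj(I−A) / det(I−A) ≈
  [   1.97531     0.74074]
  [   0.61728     1.48148]
The output multiplier for sector j is the column-j sum of the Leontief inverse (I − A)⁻¹ = adj(I−A) / det(I−A).
Column 1 of adj(I−A): (0.80, 0.25); det(I−A) = 0.4050.
m_1 = (0.80 + 0.25) / 0.4050 = 1.05 / 0.4050 ≈ 2.5926.

m_1 = 2.5926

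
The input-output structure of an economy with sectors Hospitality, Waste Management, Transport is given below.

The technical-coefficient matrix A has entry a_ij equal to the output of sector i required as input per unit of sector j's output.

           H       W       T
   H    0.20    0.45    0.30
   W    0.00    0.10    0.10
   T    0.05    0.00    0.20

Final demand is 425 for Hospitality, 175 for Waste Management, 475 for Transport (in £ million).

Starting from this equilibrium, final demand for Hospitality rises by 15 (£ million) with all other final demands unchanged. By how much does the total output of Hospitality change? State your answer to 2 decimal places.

Δx_H = 19.28

I − A =
  [   0.80    -0.45    -0.30]
  [   0.00     0.90    -0.10]
  [  -0.05     0.00     0.80]
Cofactors of I−A, C_ij = (−1)^(i+j)·(minor ij) (rows/columns in the sector order above):
  C_11 = (0.90)(0.80) − (-0.10)(0.00) = 0.7200
  C_12 = −[(0.00)(0.80) − (-0.10)(-0.05)] = 0.0050
  C_13 = (0.00)(0.00) − (0.90)(-0.05) = 0.0450
  C_21 = −[(-0.45)(0.80) − (-0.30)(0.00)] = 0.3600
  C_22 = (0.80)(0.80) − (-0.30)(-0.05) = 0.6250
  C_23 = −[(0.80)(0.00) − (-0.45)(-0.05)] = 0.0225
  C_31 = (-0.45)(-0.10) − (-0.30)(0.90) = 0.3150
  C_32 = −[(0.80)(-0.10) − (-0.30)(0.00)] = 0.0800
  C_33 = (0.80)(0.90) − (-0.45)(0.00) = 0.7200
det(I−A) = Σ_j (I−A)_1j·C_1j = (0.80)(0.7200) + (-0.45)(0.0050) + (-0.30)(0.0450) = 0.56025
adj(I−A) = Cᵀ =
  [ 0.7200   0.3600   0.3150]
  [ 0.0050   0.6250   0.0800]
  [ 0.0450   0.0225   0.7200]
(I − A)⁻¹ = adj(I−A) / det(I−A) ≈
  [   1.2851     0.6426     0.5622]
  [   0.0089     1.1156     0.1428]
  [   0.0803     0.0402     1.2851]
Δx = (I − A)⁻¹ Δd with Δd having +15 in the Hospitality component and 0 elsewhere.
So Δx_H = L_HH · (+15), where L_HH = adj(I−A)_HH / det(I−A) = 0.7200 / 0.56025.
Δx_H = 0.7200 × (+15) / 0.56025 = 10.80 / 0.56025 ≈ 19.28.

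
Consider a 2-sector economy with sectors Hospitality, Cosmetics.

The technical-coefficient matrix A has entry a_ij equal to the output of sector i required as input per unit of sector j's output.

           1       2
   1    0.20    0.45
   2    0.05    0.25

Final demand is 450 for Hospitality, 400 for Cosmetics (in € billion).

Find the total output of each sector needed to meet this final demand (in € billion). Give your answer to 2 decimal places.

x_1 = 896.10, x_2 = 593.07

I − A =
  [   0.80    -0.45]
  [  -0.05     0.75]
det(I−A) = (0.80)(0.75) − (-0.45)(-0.05) = 0.5775
adj(I−A) = [[0.75, 0.45], [0.05, 0.80]]
(I − A)⁻¹ = adj(I−A) / det(I−A) ≈
  [   1.2987     0.7792]
  [   0.0866     1.3853]
x = (I − A)⁻¹ d = adj(I−A)·d / det(I−A), with det(I−A) = 0.5775:
  x_1 = (0.75·450 + 0.45·400) / 0.5775 = 517.50 / 0.5775 ≈ 896.10
  x_2 = (0.05·450 + 0.80·400) / 0.5775 = 342.50 / 0.5775 ≈ 593.07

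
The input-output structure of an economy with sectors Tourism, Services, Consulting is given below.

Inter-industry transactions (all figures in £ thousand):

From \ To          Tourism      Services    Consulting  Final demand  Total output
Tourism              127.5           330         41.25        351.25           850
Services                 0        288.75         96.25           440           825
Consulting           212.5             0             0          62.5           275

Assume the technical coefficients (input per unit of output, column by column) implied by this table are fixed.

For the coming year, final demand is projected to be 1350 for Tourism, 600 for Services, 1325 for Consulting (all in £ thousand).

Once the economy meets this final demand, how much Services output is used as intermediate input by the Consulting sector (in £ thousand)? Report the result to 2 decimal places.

Technical coefficients a_ij = z_ij / X_j:
  a_11 = 127.5/850 = 0.15, a_21 = 0/850 = 0.00, a_31 = 212.5/850 = 0.25
  a_12 = 330/825 = 0.40, a_22 = 288.75/825 = 0.35, a_32 = 0/825 = 0.00
  a_13 = 41.25/275 = 0.15, a_23 = 96.25/275 = 0.35, a_33 = 0/275 = 0.00
I − A =
  [   0.85    -0.40    -0.15]
  [   0.00     0.65    -0.35]
  [  -0.25     0.00     1.00]
Cofactors of I−A, C_ij = (−1)^(i+j)·(minor ij) (rows/columns in the sector order above):
  C_11 = (0.65)(1.00) − (-0.35)(0.00) = 0.6500
  C_12 = −[(0.00)(1.00) − (-0.35)(-0.25)] = 0.0875
  C_13 = (0.00)(0.00) − (0.65)(-0.25) = 0.1625
  C_21 = −[(-0.40)(1.00) − (-0.15)(0.00)] = 0.4000
  C_22 = (0.85)(1.00) − (-0.15)(-0.25) = 0.8125
  C_23 = −[(0.85)(0.00) − (-0.40)(-0.25)] = 0.1000
  C_31 = (-0.40)(-0.35) − (-0.15)(0.65) = 0.2375
  C_32 = −[(0.85)(-0.35) − (-0.15)(0.00)] = 0.2975
  C_33 = (0.85)(0.65) − (-0.40)(0.00) = 0.5525
det(I−A) = Σ_j (I−A)_1j·C_1j = (0.85)(0.6500) + (-0.40)(0.0875) + (-0.15)(0.1625) = 0.493125
adj(I−A) = Cᵀ =
  [ 0.6500   0.4000   0.2375]
  [ 0.0875   0.8125   0.2975]
  [ 0.1625   0.1000   0.5525]
(I − A)⁻¹ = adj(I−A) / det(I−A) ≈
  [   1.3181     0.8112     0.4816]
  [   0.1774     1.6477     0.6033]
  [   0.3295     0.2028     1.1204]
First solve x = (I − A)⁻¹ d = adj(I−A)·d / det(I−A); in particular x_3 = (0.1625·1350 + 0.1000·600 + 0.5525·1325) / 0.493125 = 1011.4375 / 0.493125 ≈ 2051.0773.
Intermediate flow from 2 to 3: z_23 = a_23 · x_3 = 0.35 × 1011.4375 / 0.493125 = 354.003125 / 0.493125 ≈ 717.88.

z_23 = 717.88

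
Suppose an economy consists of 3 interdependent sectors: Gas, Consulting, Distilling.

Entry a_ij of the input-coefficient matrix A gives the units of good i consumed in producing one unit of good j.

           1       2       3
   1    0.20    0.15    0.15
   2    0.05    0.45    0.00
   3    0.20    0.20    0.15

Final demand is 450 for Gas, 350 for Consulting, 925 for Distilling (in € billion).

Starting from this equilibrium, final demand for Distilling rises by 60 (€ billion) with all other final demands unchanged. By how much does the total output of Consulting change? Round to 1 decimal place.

I − A =
  [   0.80    -0.15    -0.15]
  [  -0.05     0.55     0.00]
  [  -0.20    -0.20     0.85]
Cofactors of I−A, C_ij = (−1)^(i+j)·(minor ij) (rows/columns in the sector order above):
  C_11 = (0.55)(0.85) − (0.00)(-0.20) = 0.4675
  C_12 = −[(-0.05)(0.85) − (0.00)(-0.20)] = 0.0425
  C_13 = (-0.05)(-0.20) − (0.55)(-0.20) = 0.1200
  C_21 = −[(-0.15)(0.85) − (-0.15)(-0.20)] = 0.1575
  C_22 = (0.80)(0.85) − (-0.15)(-0.20) = 0.6500
  C_23 = −[(0.80)(-0.20) − (-0.15)(-0.20)] = 0.1900
  C_31 = (-0.15)(0.00) − (-0.15)(0.55) = 0.0825
  C_32 = −[(0.80)(0.00) − (-0.15)(-0.05)] = 0.0075
  C_33 = (0.80)(0.55) − (-0.15)(-0.05) = 0.4325
det(I−A) = Σ_j (I−A)_1j·C_1j = (0.80)(0.4675) + (-0.15)(0.0425) + (-0.15)(0.1200) = 0.349625
adj(I−A) = Cᵀ =
  [ 0.4675   0.1575   0.0825]
  [ 0.0425   0.6500   0.0075]
  [ 0.1200   0.1900   0.4325]
(I − A)⁻¹ = adj(I−A) / det(I−A) ≈
  [   1.3371     0.4505     0.2360]
  [   0.1216     1.8591     0.0215]
  [   0.3432     0.5434     1.2370]
Δx = (I − A)⁻¹ Δd with Δd having +60 in the Distilling component and 0 elsewhere.
So Δx_2 = L_23 · (+60), where L_23 = adj(I−A)_23 / det(I−A) = 0.0075 / 0.349625.
Δx_2 = 0.0075 × (+60) / 0.349625 = 0.45 / 0.349625 ≈ 1.3.

Δx_2 = 1.3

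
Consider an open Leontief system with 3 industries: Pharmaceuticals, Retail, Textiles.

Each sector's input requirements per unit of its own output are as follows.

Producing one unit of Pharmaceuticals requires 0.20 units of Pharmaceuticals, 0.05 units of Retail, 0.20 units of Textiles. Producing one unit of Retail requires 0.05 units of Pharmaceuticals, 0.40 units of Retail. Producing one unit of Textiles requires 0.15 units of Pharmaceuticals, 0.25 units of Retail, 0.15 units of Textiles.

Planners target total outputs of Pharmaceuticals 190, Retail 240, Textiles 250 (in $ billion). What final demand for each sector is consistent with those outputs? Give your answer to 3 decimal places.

I − A =
  [   0.80    -0.05    -0.15]
  [  -0.05     0.60    -0.25]
  [  -0.20     0.00     0.85]
d = (I − A) x:
  d_P = (+0.80)·190 + (-0.05)·240 + (-0.15)·250 = 102.500
  d_R = (-0.05)·190 + (+0.60)·240 + (-0.25)·250 = 72.000
  d_T = (-0.20)·190 + (+0.00)·240 + (+0.85)·250 = 174.500

d_P = 102.500, d_R = 72.000, d_T = 174.500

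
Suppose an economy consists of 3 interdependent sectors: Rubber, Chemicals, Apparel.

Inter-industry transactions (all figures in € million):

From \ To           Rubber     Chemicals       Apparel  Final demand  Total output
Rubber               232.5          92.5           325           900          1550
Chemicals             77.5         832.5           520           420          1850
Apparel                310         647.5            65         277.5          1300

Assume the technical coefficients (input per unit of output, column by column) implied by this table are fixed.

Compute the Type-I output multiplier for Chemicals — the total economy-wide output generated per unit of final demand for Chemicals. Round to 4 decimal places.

Technical coefficients a_ij = z_ij / X_j:
  a_RR = 232.5/1550 = 0.15, a_CR = 77.5/1550 = 0.05, a_AR = 310/1550 = 0.20
  a_RC = 92.5/1850 = 0.05, a_CC = 832.5/1850 = 0.45, a_AC = 647.5/1850 = 0.35
  a_RA = 325/1300 = 0.25, a_CA = 520/1300 = 0.40, a_AA = 65/1300 = 0.05
I − A =
  [   0.85    -0.05    -0.25]
  [  -0.05     0.55    -0.40]
  [  -0.20    -0.35     0.95]
Cofactors of I−A, C_ij = (−1)^(i+j)·(minor ij) (rows/columns in the sector order above):
  C_11 = (0.55)(0.95) − (-0.40)(-0.35) = 0.3825
  C_12 = −[(-0.05)(0.95) − (-0.40)(-0.20)] = 0.1275
  C_13 = (-0.05)(-0.35) − (0.55)(-0.20) = 0.1275
  C_21 = −[(-0.05)(0.95) − (-0.25)(-0.35)] = 0.1350
  C_22 = (0.85)(0.95) − (-0.25)(-0.20) = 0.7575
  C_23 = −[(0.85)(-0.35) − (-0.05)(-0.20)] = 0.3075
  C_31 = (-0.05)(-0.40) − (-0.25)(0.55) = 0.1575
  C_32 = −[(0.85)(-0.40) − (-0.25)(-0.05)] = 0.3525
  C_33 = (0.85)(0.55) − (-0.05)(-0.05) = 0.4650
det(I−A) = Σ_j (I−A)_1j·C_1j = (0.85)(0.3825) + (-0.05)(0.1275) + (-0.25)(0.1275) = 0.286875
adj(I−A) = Cᵀ =
  [ 0.3825   0.1350   0.1575]
  [ 0.1275   0.7575   0.3525]
  [ 0.1275   0.3075   0.4650]
(I − A)⁻¹ = adj(I−A) / det(I−A) ≈
  [   1.33333     0.47059     0.54902]
  [   0.44444     2.64052     1.22876]
  [   0.44444     1.07190     1.62092]
The output multiplier for sector j is the column-j sum of the Leontief inverse (I − A)⁻¹ = adj(I−A) / det(I−A).
Column C of adj(I−A): (0.1350, 0.7575, 0.3075); det(I−A) = 0.286875.
m_C = (0.1350 + 0.7575 + 0.3075) / 0.286875 = 1.20 / 0.286875 ≈ 4.1830.

m_C = 4.1830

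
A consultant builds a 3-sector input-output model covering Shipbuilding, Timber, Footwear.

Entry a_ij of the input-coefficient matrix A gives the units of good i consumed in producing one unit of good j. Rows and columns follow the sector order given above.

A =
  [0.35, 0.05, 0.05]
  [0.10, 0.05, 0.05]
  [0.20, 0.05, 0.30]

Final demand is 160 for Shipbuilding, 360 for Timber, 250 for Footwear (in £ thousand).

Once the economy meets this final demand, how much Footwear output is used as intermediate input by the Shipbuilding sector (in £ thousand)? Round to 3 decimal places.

z_31 = 63.328

I − A =
  [   0.65    -0.05    -0.05]
  [  -0.10     0.95    -0.05]
  [  -0.20    -0.05     0.70]
Cofactors of I−A, C_ij = (−1)^(i+j)·(minor ij) (rows/columns in the sector order above):
  C_11 = (0.95)(0.70) − (-0.05)(-0.05) = 0.6625
  C_12 = −[(-0.10)(0.70) − (-0.05)(-0.20)] = 0.0800
  C_13 = (-0.10)(-0.05) − (0.95)(-0.20) = 0.1950
  C_21 = −[(-0.05)(0.70) − (-0.05)(-0.05)] = 0.0375
  C_22 = (0.65)(0.70) − (-0.05)(-0.20) = 0.4450
  C_23 = −[(0.65)(-0.05) − (-0.05)(-0.20)] = 0.0425
  C_31 = (-0.05)(-0.05) − (-0.05)(0.95) = 0.0500
  C_32 = −[(0.65)(-0.05) − (-0.05)(-0.10)] = 0.0375
  C_33 = (0.65)(0.95) − (-0.05)(-0.10) = 0.6125
det(I−A) = Σ_j (I−A)_1j·C_1j = (0.65)(0.6625) + (-0.05)(0.0800) + (-0.05)(0.1950) = 0.416875
adj(I−A) = Cᵀ =
  [ 0.6625   0.0375   0.0500]
  [ 0.0800   0.4450   0.0375]
  [ 0.1950   0.0425   0.6125]
(I − A)⁻¹ = adj(I−A) / det(I−A) ≈
  [   1.5892     0.0900     0.1199]
  [   0.1919     1.0675     0.0900]
  [   0.4678     0.1019     1.4693]
First solve x = (I − A)⁻¹ d = adj(I−A)·d / det(I−A); in particular x_1 = (0.6625·160 + 0.0375·360 + 0.0500·250) / 0.416875 = 132.00 / 0.416875 ≈ 316.64168.
Intermediate flow from 3 to 1: z_31 = a_31 · x_1 = 0.20 × 132.00 / 0.416875 = 26.40 / 0.416875 ≈ 63.328.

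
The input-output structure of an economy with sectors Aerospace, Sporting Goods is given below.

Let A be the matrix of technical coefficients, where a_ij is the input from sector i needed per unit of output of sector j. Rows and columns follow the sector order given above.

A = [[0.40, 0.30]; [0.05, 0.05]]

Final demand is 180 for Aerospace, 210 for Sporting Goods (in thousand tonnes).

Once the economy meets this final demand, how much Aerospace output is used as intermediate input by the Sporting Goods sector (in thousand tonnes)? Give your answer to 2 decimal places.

I − A =
  [   0.60    -0.30]
  [  -0.05     0.95]
det(I−A) = (0.60)(0.95) − (-0.30)(-0.05) = 0.5550
adj(I−A) = [[0.95, 0.30], [0.05, 0.60]]
(I − A)⁻¹ = adj(I−A) / det(I−A) ≈
  [   1.7117     0.5405]
  [   0.0901     1.0811]
First solve x = (I − A)⁻¹ d = adj(I−A)·d / det(I−A); in particular x_2 = (0.05·180 + 0.60·210) / 0.5550 = 135.00 / 0.5550 ≈ 243.2432.
Intermediate flow from 1 to 2: z_12 = a_12 · x_2 = 0.30 × 135.00 / 0.5550 = 40.50 / 0.5550 ≈ 72.97.

z_12 = 72.97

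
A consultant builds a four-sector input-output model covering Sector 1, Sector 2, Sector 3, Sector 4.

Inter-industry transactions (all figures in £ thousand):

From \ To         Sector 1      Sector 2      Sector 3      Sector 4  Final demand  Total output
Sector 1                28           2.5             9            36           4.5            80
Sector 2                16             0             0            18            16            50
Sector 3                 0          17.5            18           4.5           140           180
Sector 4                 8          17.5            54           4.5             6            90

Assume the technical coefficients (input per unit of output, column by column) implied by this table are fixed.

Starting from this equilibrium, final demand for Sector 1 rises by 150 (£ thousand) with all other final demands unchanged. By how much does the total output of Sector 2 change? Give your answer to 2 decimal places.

Δx_2 = 68.32

Technical coefficients a_ij = z_ij / X_j:
  a_11 = 28/80 = 0.35, a_21 = 16/80 = 0.20, a_31 = 0/80 = 0.00, a_41 = 8/80 = 0.10
  a_12 = 2.5/50 = 0.05, a_22 = 0/50 = 0.00, a_32 = 17.5/50 = 0.35, a_42 = 17.5/50 = 0.35
  a_13 = 9/180 = 0.05, a_23 = 0/180 = 0.00, a_33 = 18/180 = 0.10, a_43 = 54/180 = 0.30
  a_14 = 36/90 = 0.40, a_24 = 18/90 = 0.20, a_34 = 4.5/90 = 0.05, a_44 = 4.5/90 = 0.05
I − A =
  [   0.65    -0.05    -0.05    -0.40]
  [  -0.20     1.00     0.00    -0.20]
  [   0.00    -0.35     0.90    -0.05]
  [  -0.10    -0.35    -0.30     0.95]
Compute the cofactors C_ij = (−1)^(i+j)·(3×3 minor ij) of I−A; the adjugate is their transpose:
adj(I−A) = Cᵀ =
  [ 0.75600   0.22750   0.16700   0.37500]
  [ 0.18600   0.50975   0.07350   0.18950]
  [ 0.08200   0.21375   0.49350   0.10550]
  [ 0.17400   0.27925   0.20050   0.57250]
det(I−A) = Σ_j (I−A)_1j·C_1j = (0.65)(0.75600) + (-0.05)(0.18600) + (-0.05)(0.08200) + (-0.40)(0.17400) = 0.4084
(I − A)⁻¹ = adj(I−A) / det(I−A) ≈
  [   1.8511     0.5571     0.4089     0.9182]
  [   0.4554     1.2482     0.1800     0.4640]
  [   0.2008     0.5234     1.2084     0.2583]
  [   0.4261     0.6838     0.4909     1.4018]
Δx = (I − A)⁻¹ Δd with Δd having +150 in the Sector 1 component and 0 elsewhere.
So Δx_2 = L_21 · (+150), where L_21 = adj(I−A)_21 / det(I−A) = 0.18600 / 0.4084.
Δx_2 = 0.18600 × (+150) / 0.4084 = 27.90 / 0.4084 ≈ 68.32.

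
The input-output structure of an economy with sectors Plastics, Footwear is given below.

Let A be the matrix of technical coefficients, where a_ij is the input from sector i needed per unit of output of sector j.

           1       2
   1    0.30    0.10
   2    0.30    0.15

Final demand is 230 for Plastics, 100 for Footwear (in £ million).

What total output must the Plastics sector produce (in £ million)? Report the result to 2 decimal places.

x_1 = 363.72

I − A =
  [   0.70    -0.10]
  [  -0.30     0.85]
det(I−A) = (0.70)(0.85) − (-0.10)(-0.30) = 0.5650
adj(I−A) = [[0.85, 0.10], [0.30, 0.70]]
(I − A)⁻¹ = adj(I−A) / det(I−A) ≈
  [   1.5044     0.1770]
  [   0.5310     1.2389]
x = (I − A)⁻¹ d = adj(I−A)·d / det(I−A), with det(I−A) = 0.5650:
  x_1 = (0.85·230 + 0.10·100) / 0.5650 = 205.50 / 0.5650 ≈ 363.72
  x_2 = (0.30·230 + 0.70·100) / 0.5650 = 139.00 / 0.5650 ≈ 246.02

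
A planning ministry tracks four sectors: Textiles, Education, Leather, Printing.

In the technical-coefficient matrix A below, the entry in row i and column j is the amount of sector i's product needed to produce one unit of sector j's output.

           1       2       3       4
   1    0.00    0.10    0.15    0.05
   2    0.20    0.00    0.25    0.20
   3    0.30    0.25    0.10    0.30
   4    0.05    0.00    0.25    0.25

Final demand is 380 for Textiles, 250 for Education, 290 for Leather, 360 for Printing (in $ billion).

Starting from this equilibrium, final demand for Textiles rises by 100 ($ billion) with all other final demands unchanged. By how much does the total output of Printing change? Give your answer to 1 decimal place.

Δx_4 = 27.4

I − A =
  [   1.00    -0.10    -0.15    -0.05]
  [  -0.20     1.00    -0.25    -0.20]
  [  -0.30    -0.25     0.90    -0.30]
  [  -0.05     0.00    -0.25     0.75]
Compute the cofactors C_ij = (−1)^(i+j)·(3×3 minor ij) of I−A; the adjugate is their transpose:
adj(I−A) = Cᵀ =
  [ 0.540625   0.091250   0.148750   0.119875]
  [ 0.204000   0.558000   0.263375   0.267750]
  [ 0.280000   0.210875   0.731500   0.367500]
  [ 0.129375   0.076375   0.253750   0.759500]
det(I−A) = Σ_j (I−A)_1j·C_1j = (1.00)(0.540625) + (-0.10)(0.204000) + (-0.15)(0.280000) + (-0.05)(0.129375) = 0.47175625
(I − A)⁻¹ = adj(I−A) / det(I−A) ≈
  [   1.1460     0.1934     0.3153     0.2541]
  [   0.4324     1.1828     0.5583     0.5676]
  [   0.5935     0.4470     1.5506     0.7790]
  [   0.2742     0.1619     0.5379     1.6099]
Δx = (I − A)⁻¹ Δd with Δd having +100 in the Textiles component and 0 elsewhere.
So Δx_4 = L_41 · (+100), where L_41 = adj(I−A)_41 / det(I−A) = 0.129375 / 0.47175625.
Δx_4 = 0.129375 × (+100) / 0.47175625 = 12.9375 / 0.47175625 ≈ 27.4.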